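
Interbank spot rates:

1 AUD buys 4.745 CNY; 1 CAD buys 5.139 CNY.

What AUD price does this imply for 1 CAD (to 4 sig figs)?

CAD/AUD = 1.083

1 CAD × 5.139 = 5.139 CNY
5.139 CNY ÷ 4.745 = 1.08303 AUD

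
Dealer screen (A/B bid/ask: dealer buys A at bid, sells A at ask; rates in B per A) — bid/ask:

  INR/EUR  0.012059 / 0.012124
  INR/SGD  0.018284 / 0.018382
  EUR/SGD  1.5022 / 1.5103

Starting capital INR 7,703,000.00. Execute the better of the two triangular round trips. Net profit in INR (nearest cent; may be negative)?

Net result: INR -11,306.67 (no profitable arbitrage after spreads)

Best loop INR → SGD → EUR → INR:
INR 7,703,000.00 × 0.018284 (sell INR at bid) = SGD 140,841.65
SGD 140,841.65 ÷ 1.5103 (buy EUR at ask) = EUR 93,254.09
EUR 93,254.09 ÷ 0.012124 (buy INR at ask) = INR 7,691,693.33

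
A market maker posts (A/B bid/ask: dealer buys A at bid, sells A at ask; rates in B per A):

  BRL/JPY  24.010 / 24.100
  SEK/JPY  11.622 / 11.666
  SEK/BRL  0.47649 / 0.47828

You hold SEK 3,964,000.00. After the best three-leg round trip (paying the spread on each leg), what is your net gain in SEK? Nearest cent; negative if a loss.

Net profit: SEK 32,826.11

Best loop SEK → JPY → BRL → SEK:
SEK 3,964,000.00 × 11.622 (sell SEK at bid) = JPY 46,069,608
JPY 46,069,608 ÷ 24.100 (buy BRL at ask) = BRL 1,911,601.99
BRL 1,911,601.99 ÷ 0.47828 (buy SEK at ask) = SEK 3,996,826.11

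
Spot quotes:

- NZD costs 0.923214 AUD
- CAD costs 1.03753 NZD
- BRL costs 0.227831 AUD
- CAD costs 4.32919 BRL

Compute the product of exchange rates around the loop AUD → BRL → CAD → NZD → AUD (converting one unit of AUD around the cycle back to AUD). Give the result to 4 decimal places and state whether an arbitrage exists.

0.9711 (arbitrage exists)

Around AUD → BRL → CAD → NZD → AUD: 1 ÷ 0.227831 ÷ 4.32919 × 1.03753 × 0.923214 = 0.971144
Product < 1; profitable direction is AUD → NZD → CAD → BRL → AUD.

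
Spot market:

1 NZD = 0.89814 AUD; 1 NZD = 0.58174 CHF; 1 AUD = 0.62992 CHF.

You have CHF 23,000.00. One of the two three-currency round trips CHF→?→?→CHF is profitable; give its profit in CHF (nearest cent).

Profit: CHF 649.79

Profitable loop is CHF → AUD → NZD → CHF:
CHF 23,000.00 ÷ 0.62992 = AUD 36,512.57
AUD 36,512.57 ÷ 0.89814 = NZD 40,653.54
NZD 40,653.54 × 0.58174 = CHF 23,649.79
Profit = CHF 23,649.79 − CHF 23,000.00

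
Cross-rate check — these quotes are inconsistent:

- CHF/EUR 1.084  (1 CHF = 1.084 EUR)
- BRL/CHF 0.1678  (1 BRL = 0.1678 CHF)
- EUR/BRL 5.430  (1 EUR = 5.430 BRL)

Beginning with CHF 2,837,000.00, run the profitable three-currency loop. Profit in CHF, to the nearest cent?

Profit: CHF 35,356.01

Profitable loop is CHF → BRL → EUR → CHF:
CHF 2,837,000.00 ÷ 0.1678 = BRL 16,907,032.18
BRL 16,907,032.18 ÷ 5.430 = EUR 3,113,633.92
EUR 3,113,633.92 ÷ 1.084 = CHF 2,872,356.01
Profit = CHF 2,872,356.01 − CHF 2,837,000.00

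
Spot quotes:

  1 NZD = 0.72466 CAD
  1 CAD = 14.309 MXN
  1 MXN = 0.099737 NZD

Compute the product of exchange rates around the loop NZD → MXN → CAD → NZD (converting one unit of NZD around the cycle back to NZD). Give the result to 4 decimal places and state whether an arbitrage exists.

0.9669 (arbitrage exists)

Around NZD → MXN → CAD → NZD: 1 ÷ 0.099737 ÷ 14.309 ÷ 0.72466 = 0.966941
Product < 1; profitable direction is NZD → CAD → MXN → NZD.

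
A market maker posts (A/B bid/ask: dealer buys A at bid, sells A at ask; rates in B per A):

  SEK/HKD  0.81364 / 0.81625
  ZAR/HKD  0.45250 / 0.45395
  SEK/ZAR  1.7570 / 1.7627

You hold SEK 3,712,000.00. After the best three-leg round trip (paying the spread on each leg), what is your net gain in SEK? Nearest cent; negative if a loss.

Best loop SEK → HKD → ZAR → SEK:
SEK 3,712,000.00 × 0.81364 (sell SEK at bid) = HKD 3,020,231.68
HKD 3,020,231.68 ÷ 0.45395 (buy ZAR at ask) = ZAR 6,653,225.42
ZAR 6,653,225.42 ÷ 1.7627 (buy SEK at ask) = SEK 3,774,451.37

Net profit: SEK 62,451.37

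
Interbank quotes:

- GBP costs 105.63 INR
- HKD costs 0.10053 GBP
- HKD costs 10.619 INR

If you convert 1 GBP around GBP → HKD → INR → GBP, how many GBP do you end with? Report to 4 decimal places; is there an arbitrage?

1.0000 (no arbitrage)

Around GBP → HKD → INR → GBP: 1 ÷ 0.10053 × 10.619 ÷ 105.63 = 1.000002
Product ≈ 1 (deviation 0.000%, within rounding noise).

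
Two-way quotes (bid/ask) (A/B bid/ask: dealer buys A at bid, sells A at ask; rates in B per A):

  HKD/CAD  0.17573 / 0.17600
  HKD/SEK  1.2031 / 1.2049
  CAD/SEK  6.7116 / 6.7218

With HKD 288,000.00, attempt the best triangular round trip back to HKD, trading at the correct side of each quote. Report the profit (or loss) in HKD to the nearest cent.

Best loop HKD → SEK → CAD → HKD:
HKD 288,000.00 × 1.2031 (sell HKD at bid) = SEK 346,492.80
SEK 346,492.80 ÷ 6.7218 (buy CAD at ask) = CAD 51,547.62
CAD 51,547.62 ÷ 0.17600 (buy HKD at ask) = HKD 292,884.21

Net profit: HKD 4,884.21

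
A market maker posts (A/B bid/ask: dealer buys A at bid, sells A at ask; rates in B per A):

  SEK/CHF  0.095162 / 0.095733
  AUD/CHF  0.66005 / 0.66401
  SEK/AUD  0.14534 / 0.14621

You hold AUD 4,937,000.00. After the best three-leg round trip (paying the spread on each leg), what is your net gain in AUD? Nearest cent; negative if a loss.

Best loop AUD → CHF → SEK → AUD:
AUD 4,937,000.00 × 0.66005 (sell AUD at bid) = CHF 3,258,666.85
CHF 3,258,666.85 ÷ 0.095733 (buy SEK at ask) = SEK 34,039,117.65
SEK 34,039,117.65 × 0.14534 (sell SEK at bid) = AUD 4,947,245.36

Net profit: AUD 10,245.36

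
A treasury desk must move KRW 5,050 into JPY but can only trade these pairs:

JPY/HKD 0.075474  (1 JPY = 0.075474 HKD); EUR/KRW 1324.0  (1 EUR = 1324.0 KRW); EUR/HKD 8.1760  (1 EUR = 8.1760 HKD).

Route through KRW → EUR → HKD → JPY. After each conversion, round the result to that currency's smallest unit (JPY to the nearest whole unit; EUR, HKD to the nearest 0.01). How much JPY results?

JPY 413

KRW 5,050 ÷ 1324.0 = EUR 3.81
EUR 3.81 × 8.1760 = HKD 31.15
HKD 31.15 ÷ 0.075474 = JPY 413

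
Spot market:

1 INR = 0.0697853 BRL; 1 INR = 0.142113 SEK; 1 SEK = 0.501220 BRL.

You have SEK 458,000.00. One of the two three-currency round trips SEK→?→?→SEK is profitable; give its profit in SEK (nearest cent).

Profit: SEK 9,480.75

Profitable loop is SEK → BRL → INR → SEK:
SEK 458,000.00 × 0.501220 = BRL 229,558.76
BRL 229,558.76 ÷ 0.0697853 = INR 3,289,500.22
INR 3,289,500.22 × 0.142113 = SEK 467,480.75
Profit = SEK 467,480.75 − SEK 458,000.00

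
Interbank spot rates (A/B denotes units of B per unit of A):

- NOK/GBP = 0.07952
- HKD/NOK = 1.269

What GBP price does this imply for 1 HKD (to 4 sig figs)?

HKD/GBP = 0.1009

1 HKD × 1.269 = 1.269 NOK
1.269 NOK × 0.07952 = 0.100911 GBP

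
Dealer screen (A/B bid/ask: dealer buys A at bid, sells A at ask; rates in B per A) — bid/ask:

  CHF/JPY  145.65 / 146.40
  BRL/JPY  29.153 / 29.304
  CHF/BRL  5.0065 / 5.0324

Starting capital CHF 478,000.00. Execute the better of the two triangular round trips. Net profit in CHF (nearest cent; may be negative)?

Net result: CHF -1,454.59 (no profitable arbitrage after spreads)

Best loop CHF → BRL → JPY → CHF:
CHF 478,000.00 × 5.0065 (sell CHF at bid) = BRL 2,393,107.00
BRL 2,393,107.00 × 29.153 (sell BRL at bid) = JPY 69,766,248
JPY 69,766,248 ÷ 146.40 (buy CHF at ask) = CHF 476,545.41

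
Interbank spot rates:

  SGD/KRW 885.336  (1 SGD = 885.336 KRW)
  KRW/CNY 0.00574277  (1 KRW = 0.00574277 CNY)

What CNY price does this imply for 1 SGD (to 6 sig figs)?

1 SGD × 885.336 = 885.336 KRW
885.336 KRW × 0.00574277 = 5.08428 CNY

SGD/CNY = 5.08428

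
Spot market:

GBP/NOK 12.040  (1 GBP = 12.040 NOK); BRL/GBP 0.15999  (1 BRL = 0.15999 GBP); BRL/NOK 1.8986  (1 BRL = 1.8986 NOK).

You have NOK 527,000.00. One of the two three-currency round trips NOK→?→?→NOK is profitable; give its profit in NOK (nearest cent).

Profit: NOK 7,683.11

Profitable loop is NOK → BRL → GBP → NOK:
NOK 527,000.00 ÷ 1.8986 = BRL 277,572.95
BRL 277,572.95 × 0.15999 = GBP 44,408.90
GBP 44,408.90 × 12.040 = NOK 534,683.11
Profit = NOK 534,683.11 − NOK 527,000.00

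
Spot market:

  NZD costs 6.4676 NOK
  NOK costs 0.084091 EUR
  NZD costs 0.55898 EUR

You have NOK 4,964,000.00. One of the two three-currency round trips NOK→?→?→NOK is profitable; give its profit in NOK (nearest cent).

Profitable loop is NOK → NZD → EUR → NOK:
NOK 4,964,000.00 ÷ 6.4676 = NZD 767,518.09
NZD 767,518.09 × 0.55898 = EUR 429,027.26
EUR 429,027.26 ÷ 0.084091 = NOK 5,101,940.30
Profit = NOK 5,101,940.30 − NOK 4,964,000.00

Profit: NOK 137,940.30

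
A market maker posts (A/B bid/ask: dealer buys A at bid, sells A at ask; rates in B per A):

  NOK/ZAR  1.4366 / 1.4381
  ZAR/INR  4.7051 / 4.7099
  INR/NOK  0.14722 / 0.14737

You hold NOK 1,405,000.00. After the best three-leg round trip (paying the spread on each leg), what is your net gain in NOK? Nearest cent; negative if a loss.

Best loop NOK → INR → ZAR → NOK:
NOK 1,405,000.00 ÷ 0.14737 (buy INR at ask) = INR 9,533,826.42
INR 9,533,826.42 ÷ 4.7099 (buy ZAR at ask) = ZAR 2,024,209.95
ZAR 2,024,209.95 ÷ 1.4381 (buy NOK at ask) = NOK 1,407,558.55

Net profit: NOK 2,558.55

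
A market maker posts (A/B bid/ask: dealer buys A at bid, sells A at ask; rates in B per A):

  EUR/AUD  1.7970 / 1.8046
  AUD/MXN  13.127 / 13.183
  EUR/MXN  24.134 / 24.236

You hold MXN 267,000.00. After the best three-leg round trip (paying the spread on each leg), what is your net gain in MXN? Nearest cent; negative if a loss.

Net profit: MXN 3,860.31

Best loop MXN → AUD → EUR → MXN:
MXN 267,000.00 ÷ 13.183 (buy AUD at ask) = AUD 20,253.36
AUD 20,253.36 ÷ 1.8046 (buy EUR at ask) = EUR 11,223.18
EUR 11,223.18 × 24.134 (sell EUR at bid) = MXN 270,860.31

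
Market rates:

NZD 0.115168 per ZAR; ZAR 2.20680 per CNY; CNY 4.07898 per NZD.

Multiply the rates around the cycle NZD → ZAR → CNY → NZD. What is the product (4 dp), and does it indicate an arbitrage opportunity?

0.9646 (arbitrage exists)

Around NZD → ZAR → CNY → NZD: 1 ÷ 0.115168 ÷ 2.20680 ÷ 4.07898 = 0.964614
Product < 1; profitable direction is NZD → CNY → ZAR → NZD.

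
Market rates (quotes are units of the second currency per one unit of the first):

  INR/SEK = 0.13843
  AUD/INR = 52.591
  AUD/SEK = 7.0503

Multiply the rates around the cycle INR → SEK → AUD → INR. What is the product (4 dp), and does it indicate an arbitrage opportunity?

1.0326 (arbitrage exists)

Around INR → SEK → AUD → INR: 1 × 0.13843 ÷ 7.0503 × 52.591 = 1.032605
Product > 1; profitable direction is INR → SEK → AUD → INR.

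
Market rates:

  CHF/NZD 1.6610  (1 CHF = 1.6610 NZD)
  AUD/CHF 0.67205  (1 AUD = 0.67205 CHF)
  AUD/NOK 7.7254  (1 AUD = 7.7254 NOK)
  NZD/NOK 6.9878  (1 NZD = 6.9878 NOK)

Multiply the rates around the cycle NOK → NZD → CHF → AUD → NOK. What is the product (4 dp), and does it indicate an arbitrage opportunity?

Around NOK → NZD → CHF → AUD → NOK: 1 ÷ 6.9878 ÷ 1.6610 ÷ 0.67205 × 7.7254 = 0.990397
Product < 1; profitable direction is NOK → AUD → CHF → NZD → NOK.

0.9904 (arbitrage exists)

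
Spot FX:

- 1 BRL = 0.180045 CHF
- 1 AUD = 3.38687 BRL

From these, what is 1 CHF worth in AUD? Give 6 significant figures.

1 CHF ÷ 0.180045 = 5.55417 BRL
5.55417 BRL ÷ 3.38687 = 1.63991 AUD

CHF/AUD = 1.63991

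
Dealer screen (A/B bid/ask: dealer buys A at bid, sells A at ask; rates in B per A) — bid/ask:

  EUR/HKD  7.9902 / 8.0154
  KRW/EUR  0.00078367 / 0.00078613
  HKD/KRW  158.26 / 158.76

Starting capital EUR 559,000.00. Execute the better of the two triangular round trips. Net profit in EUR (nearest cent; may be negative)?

Net result: EUR -206.76 (no profitable arbitrage after spreads)

Best loop EUR → KRW → HKD → EUR:
EUR 559,000.00 ÷ 0.00078613 (buy KRW at ask) = KRW 711,078,320
KRW 711,078,320 ÷ 158.76 (buy HKD at ask) = HKD 4,478,951.38
HKD 4,478,951.38 ÷ 8.0154 (buy EUR at ask) = EUR 558,793.24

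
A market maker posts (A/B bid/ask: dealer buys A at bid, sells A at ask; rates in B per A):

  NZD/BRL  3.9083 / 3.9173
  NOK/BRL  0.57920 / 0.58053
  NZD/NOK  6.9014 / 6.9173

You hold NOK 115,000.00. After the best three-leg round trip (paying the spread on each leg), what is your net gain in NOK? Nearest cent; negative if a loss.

Net profit: NOK 2,348.29

Best loop NOK → BRL → NZD → NOK:
NOK 115,000.00 × 0.57920 (sell NOK at bid) = BRL 66,608.00
BRL 66,608.00 ÷ 3.9173 (buy NZD at ask) = NZD 17,003.55
NZD 17,003.55 × 6.9014 (sell NZD at bid) = NOK 117,348.29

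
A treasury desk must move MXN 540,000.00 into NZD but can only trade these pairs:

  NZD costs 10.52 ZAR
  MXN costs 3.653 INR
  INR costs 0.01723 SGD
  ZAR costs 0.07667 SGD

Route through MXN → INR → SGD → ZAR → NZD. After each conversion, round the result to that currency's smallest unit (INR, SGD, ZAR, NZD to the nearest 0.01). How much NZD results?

NZD 42,139.32

MXN 540,000.00 × 3.653 = INR 1,972,620.00
INR 1,972,620.00 × 0.01723 = SGD 33,988.24
SGD 33,988.24 ÷ 0.07667 = ZAR 443,305.60
ZAR 443,305.60 ÷ 10.52 = NZD 42,139.32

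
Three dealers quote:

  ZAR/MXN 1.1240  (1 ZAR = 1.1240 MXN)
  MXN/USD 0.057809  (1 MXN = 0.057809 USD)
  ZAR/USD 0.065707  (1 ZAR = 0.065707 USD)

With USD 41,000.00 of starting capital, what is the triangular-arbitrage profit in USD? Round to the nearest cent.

Profitable loop is USD → MXN → ZAR → USD:
USD 41,000.00 ÷ 0.057809 = MXN 709,232.13
MXN 709,232.13 ÷ 1.1240 = ZAR 630,989.44
ZAR 630,989.44 × 0.065707 = USD 41,460.42
Profit = USD 41,460.42 − USD 41,000.00

Profit: USD 460.42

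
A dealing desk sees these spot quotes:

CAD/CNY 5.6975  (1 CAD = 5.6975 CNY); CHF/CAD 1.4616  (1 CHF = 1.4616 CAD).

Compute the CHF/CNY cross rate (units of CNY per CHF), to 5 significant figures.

CHF/CNY = 8.3275

1 CHF × 1.4616 = 1.4616 CAD
1.4616 CAD × 5.6975 = 8.32747 CNY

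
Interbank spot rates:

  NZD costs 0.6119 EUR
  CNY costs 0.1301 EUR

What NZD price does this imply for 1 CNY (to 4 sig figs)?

1 CNY × 0.1301 = 0.1301 EUR
0.1301 EUR ÷ 0.6119 = 0.212616 NZD

CNY/NZD = 0.2126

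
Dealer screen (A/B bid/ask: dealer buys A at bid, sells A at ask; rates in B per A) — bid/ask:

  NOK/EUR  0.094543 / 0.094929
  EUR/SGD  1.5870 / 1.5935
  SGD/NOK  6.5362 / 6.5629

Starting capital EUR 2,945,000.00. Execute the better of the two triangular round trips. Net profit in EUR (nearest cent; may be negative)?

Best loop EUR → NOK → SGD → EUR:
EUR 2,945,000.00 ÷ 0.094929 (buy NOK at ask) = NOK 31,023,185.75
NOK 31,023,185.75 ÷ 6.5629 (buy SGD at ask) = SGD 4,727,054.47
SGD 4,727,054.47 ÷ 1.5935 (buy EUR at ask) = EUR 2,966,460.29

Net profit: EUR 21,460.29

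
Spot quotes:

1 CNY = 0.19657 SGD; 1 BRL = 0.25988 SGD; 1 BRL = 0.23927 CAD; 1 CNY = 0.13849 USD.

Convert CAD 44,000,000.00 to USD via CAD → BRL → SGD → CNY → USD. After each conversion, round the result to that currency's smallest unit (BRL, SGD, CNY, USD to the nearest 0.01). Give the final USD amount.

CAD 44,000,000.00 ÷ 0.23927 = BRL 183,892,673.55
BRL 183,892,673.55 × 0.25988 = SGD 47,790,028.00
SGD 47,790,028.00 ÷ 0.19657 = CNY 243,119,641.86
CNY 243,119,641.86 × 0.13849 = USD 33,669,639.20

USD 33,669,639.20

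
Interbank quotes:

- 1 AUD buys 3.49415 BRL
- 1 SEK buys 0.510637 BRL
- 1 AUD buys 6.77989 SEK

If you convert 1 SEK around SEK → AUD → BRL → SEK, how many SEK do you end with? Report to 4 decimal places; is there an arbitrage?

1.0093 (arbitrage exists)

Around SEK → AUD → BRL → SEK: 1 ÷ 6.77989 × 3.49415 ÷ 0.510637 = 1.009268
Product > 1; profitable direction is SEK → AUD → BRL → SEK.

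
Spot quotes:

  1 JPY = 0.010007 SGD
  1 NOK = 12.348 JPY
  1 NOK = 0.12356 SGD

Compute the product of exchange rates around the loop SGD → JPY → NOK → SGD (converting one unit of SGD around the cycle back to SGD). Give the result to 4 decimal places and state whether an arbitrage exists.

0.9999 (no arbitrage)

Around SGD → JPY → NOK → SGD: 1 ÷ 0.010007 ÷ 12.348 × 0.12356 = 0.999948
Product ≈ 1 (deviation 0.005%, within rounding noise).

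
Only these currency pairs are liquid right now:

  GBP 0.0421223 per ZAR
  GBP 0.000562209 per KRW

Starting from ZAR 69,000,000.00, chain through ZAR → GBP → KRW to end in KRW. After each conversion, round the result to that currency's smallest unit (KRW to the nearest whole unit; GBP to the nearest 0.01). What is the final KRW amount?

KRW 5,169,676,579

ZAR 69,000,000.00 × 0.0421223 = GBP 2,906,438.70
GBP 2,906,438.70 ÷ 0.000562209 = KRW 5,169,676,579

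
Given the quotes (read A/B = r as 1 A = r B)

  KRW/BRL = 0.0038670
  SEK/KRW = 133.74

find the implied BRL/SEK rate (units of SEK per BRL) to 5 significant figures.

BRL/SEK = 1.9336

1 BRL ÷ 0.0038670 = 258.598 KRW
258.598 KRW ÷ 133.74 = 1.93359 SEK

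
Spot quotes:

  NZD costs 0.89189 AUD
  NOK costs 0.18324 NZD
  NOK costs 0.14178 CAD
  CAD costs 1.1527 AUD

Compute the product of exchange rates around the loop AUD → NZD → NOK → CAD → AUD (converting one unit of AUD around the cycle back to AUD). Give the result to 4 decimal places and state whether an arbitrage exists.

Around AUD → NZD → NOK → CAD → AUD: 1 ÷ 0.89189 ÷ 0.18324 × 0.14178 × 1.1527 = 0.999999
Product ≈ 1 (deviation 0.000%, within rounding noise).

1.0000 (no arbitrage)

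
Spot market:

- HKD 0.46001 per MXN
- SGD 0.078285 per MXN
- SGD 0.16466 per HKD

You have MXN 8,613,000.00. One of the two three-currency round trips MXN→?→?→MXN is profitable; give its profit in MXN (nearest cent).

Profitable loop is MXN → SGD → HKD → MXN:
MXN 8,613,000.00 × 0.078285 = SGD 674,268.70
SGD 674,268.70 ÷ 0.16466 = HKD 4,094,915.01
HKD 4,094,915.01 ÷ 0.46001 = MXN 8,901,795.63
Profit = MXN 8,901,795.63 − MXN 8,613,000.00

Profit: MXN 288,795.63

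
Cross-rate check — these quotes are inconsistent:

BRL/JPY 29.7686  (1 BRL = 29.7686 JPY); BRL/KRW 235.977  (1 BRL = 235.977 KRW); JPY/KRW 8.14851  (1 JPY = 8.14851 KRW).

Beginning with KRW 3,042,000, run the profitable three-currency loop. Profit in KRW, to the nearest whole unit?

Profitable loop is KRW → BRL → JPY → KRW:
KRW 3,042,000 ÷ 235.977 = BRL 12,891.09
BRL 12,891.09 × 29.7686 = JPY 383,750
JPY 383,750 × 8.14851 = KRW 3,126,988
Profit = KRW 3,126,988 − KRW 3,042,000

Profit: KRW 84,988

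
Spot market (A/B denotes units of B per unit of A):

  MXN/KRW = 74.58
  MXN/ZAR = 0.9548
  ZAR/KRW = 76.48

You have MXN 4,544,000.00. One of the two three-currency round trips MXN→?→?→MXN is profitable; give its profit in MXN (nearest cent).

Profit: MXN 96,880.78

Profitable loop is MXN → KRW → ZAR → MXN:
MXN 4,544,000.00 × 74.58 = KRW 338,891,520
KRW 338,891,520 ÷ 76.48 = ZAR 4,431,112.97
ZAR 4,431,112.97 ÷ 0.9548 = MXN 4,640,880.78
Profit = MXN 4,640,880.78 − MXN 4,544,000.00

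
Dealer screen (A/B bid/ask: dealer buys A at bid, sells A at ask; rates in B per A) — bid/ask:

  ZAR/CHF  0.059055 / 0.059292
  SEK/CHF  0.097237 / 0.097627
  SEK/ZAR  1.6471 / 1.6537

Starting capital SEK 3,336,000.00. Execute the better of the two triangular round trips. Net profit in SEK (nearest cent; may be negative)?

Net result: SEK -12,216.41 (no profitable arbitrage after spreads)

Best loop SEK → ZAR → CHF → SEK:
SEK 3,336,000.00 × 1.6471 (sell SEK at bid) = ZAR 5,494,725.60
ZAR 5,494,725.60 × 0.059055 (sell ZAR at bid) = CHF 324,491.02
CHF 324,491.02 ÷ 0.097627 (buy SEK at ask) = SEK 3,323,783.59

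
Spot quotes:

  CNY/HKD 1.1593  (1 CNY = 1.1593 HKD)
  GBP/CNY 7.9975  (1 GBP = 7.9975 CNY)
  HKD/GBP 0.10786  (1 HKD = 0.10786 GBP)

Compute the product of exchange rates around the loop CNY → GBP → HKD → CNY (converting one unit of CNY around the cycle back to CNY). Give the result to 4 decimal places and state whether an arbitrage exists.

Around CNY → GBP → HKD → CNY: 1 ÷ 7.9975 ÷ 0.10786 ÷ 1.1593 = 0.999976
Product ≈ 1 (deviation 0.002%, within rounding noise).

1.0000 (no arbitrage)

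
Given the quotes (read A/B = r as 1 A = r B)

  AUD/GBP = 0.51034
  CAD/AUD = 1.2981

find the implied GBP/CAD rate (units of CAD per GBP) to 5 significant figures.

GBP/CAD = 1.5095

1 GBP ÷ 0.51034 = 1.95948 AUD
1.95948 AUD ÷ 1.2981 = 1.5095 CAD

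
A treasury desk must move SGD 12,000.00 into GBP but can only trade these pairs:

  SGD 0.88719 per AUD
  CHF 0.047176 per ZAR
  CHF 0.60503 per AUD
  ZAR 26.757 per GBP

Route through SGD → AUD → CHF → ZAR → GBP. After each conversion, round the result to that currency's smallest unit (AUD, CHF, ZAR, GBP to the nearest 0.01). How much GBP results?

GBP 6,483.11

SGD 12,000.00 ÷ 0.88719 = AUD 13,525.85
AUD 13,525.85 × 0.60503 = CHF 8,183.55
CHF 8,183.55 ÷ 0.047176 = ZAR 173,468.50
ZAR 173,468.50 ÷ 26.757 = GBP 6,483.11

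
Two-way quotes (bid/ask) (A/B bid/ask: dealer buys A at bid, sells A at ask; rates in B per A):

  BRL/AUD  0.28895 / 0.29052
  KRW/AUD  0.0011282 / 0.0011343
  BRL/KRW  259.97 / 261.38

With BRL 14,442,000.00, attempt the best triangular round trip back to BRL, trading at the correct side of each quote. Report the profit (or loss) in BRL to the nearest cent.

Net profit: BRL 138,104.43

Best loop BRL → KRW → AUD → BRL:
BRL 14,442,000.00 × 259.97 (sell BRL at bid) = KRW 3,754,486,740
KRW 3,754,486,740 × 0.0011282 (sell KRW at bid) = AUD 4,235,811.94
AUD 4,235,811.94 ÷ 0.29052 (buy BRL at ask) = BRL 14,580,104.43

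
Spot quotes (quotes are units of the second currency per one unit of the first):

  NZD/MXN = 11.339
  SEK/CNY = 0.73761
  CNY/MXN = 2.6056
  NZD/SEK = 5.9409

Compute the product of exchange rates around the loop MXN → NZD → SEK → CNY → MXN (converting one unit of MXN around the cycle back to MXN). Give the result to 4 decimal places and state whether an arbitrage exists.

1.0070 (arbitrage exists)

Around MXN → NZD → SEK → CNY → MXN: 1 ÷ 11.339 × 5.9409 × 0.73761 × 2.6056 = 1.006960
Product > 1; profitable direction is MXN → NZD → SEK → CNY → MXN.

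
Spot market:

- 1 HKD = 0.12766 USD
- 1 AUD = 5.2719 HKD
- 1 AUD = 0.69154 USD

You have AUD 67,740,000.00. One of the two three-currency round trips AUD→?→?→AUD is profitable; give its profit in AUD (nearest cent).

Profit: AUD 1,865,009.02

Profitable loop is AUD → USD → HKD → AUD:
AUD 67,740,000.00 × 0.69154 = USD 46,844,919.60
USD 46,844,919.60 ÷ 0.12766 = HKD 366,950,647.03
HKD 366,950,647.03 ÷ 5.2719 = AUD 69,605,009.02
Profit = AUD 69,605,009.02 − AUD 67,740,000.00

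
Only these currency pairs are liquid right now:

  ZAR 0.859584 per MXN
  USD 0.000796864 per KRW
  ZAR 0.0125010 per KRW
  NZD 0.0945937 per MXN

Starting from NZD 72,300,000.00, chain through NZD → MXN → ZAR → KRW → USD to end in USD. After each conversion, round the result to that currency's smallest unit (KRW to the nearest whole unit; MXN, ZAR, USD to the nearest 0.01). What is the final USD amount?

USD 41,879,728.66

NZD 72,300,000.00 ÷ 0.0945937 = MXN 764,321,514.01
MXN 764,321,514.01 × 0.859584 = ZAR 656,998,544.30
ZAR 656,998,544.30 ÷ 0.0125010 = KRW 52,555,679,090
KRW 52,555,679,090 × 0.000796864 = USD 41,879,728.66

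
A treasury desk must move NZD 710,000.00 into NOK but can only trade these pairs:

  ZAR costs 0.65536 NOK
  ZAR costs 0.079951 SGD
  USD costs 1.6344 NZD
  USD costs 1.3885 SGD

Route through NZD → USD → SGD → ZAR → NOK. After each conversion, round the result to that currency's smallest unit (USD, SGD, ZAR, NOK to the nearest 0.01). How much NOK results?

NOK 4,944,266.88

NZD 710,000.00 ÷ 1.6344 = USD 434,410.18
USD 434,410.18 × 1.3885 = SGD 603,178.53
SGD 603,178.53 ÷ 0.079951 = ZAR 7,544,352.54
ZAR 7,544,352.54 × 0.65536 = NOK 4,944,266.88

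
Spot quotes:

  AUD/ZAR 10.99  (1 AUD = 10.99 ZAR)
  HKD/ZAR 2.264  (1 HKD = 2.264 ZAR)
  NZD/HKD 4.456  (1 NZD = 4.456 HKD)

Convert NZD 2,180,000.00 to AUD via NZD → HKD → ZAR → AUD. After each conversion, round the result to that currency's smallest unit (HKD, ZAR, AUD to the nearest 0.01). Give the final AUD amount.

AUD 2,001,153.51

NZD 2,180,000.00 × 4.456 = HKD 9,714,080.00
HKD 9,714,080.00 × 2.264 = ZAR 21,992,677.12
ZAR 21,992,677.12 ÷ 10.99 = AUD 2,001,153.51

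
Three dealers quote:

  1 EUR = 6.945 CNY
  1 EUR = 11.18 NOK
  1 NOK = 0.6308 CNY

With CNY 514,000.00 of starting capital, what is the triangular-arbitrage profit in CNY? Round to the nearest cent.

Profitable loop is CNY → EUR → NOK → CNY:
CNY 514,000.00 ÷ 6.945 = EUR 74,010.08
EUR 74,010.08 × 11.18 = NOK 827,432.69
NOK 827,432.69 × 0.6308 = CNY 521,944.54
Profit = CNY 521,944.54 − CNY 514,000.00

Profit: CNY 7,944.54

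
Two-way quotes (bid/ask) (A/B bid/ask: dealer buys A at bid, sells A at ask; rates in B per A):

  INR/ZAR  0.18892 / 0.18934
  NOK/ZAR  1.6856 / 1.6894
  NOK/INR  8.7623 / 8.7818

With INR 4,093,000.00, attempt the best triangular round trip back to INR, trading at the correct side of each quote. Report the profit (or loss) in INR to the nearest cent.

Best loop INR → NOK → ZAR → INR:
INR 4,093,000.00 ÷ 8.7818 (buy NOK at ask) = NOK 466,077.57
NOK 466,077.57 × 1.6856 (sell NOK at bid) = ZAR 785,620.35
ZAR 785,620.35 ÷ 0.18934 (buy INR at ask) = INR 4,149,257.16

Net profit: INR 56,257.16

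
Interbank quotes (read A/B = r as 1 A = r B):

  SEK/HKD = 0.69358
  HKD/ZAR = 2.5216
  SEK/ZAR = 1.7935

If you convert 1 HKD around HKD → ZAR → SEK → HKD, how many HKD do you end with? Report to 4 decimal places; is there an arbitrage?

Around HKD → ZAR → SEK → HKD: 1 × 2.5216 ÷ 1.7935 × 0.69358 = 0.975150
Product < 1; profitable direction is HKD → SEK → ZAR → HKD.

0.9751 (arbitrage exists)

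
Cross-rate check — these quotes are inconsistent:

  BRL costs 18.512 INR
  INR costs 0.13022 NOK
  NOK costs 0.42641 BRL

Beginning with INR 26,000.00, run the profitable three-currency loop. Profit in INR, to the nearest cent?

Profit: INR 725.86

Profitable loop is INR → NOK → BRL → INR:
INR 26,000.00 × 0.13022 = NOK 3,385.72
NOK 3,385.72 × 0.42641 = BRL 1,443.70
BRL 1,443.70 × 18.512 = INR 26,725.86
Profit = INR 26,725.86 − INR 26,000.00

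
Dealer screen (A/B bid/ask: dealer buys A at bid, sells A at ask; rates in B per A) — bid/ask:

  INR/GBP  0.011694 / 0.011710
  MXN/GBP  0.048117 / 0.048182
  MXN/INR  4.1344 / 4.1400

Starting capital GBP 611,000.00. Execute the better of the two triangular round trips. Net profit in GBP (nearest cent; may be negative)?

Best loop GBP → MXN → INR → GBP:
GBP 611,000.00 ÷ 0.048182 (buy MXN at ask) = MXN 12,681,084.22
MXN 12,681,084.22 × 4.1344 (sell MXN at bid) = INR 52,428,674.61
INR 52,428,674.61 × 0.011694 (sell INR at bid) = GBP 613,100.92

Net profit: GBP 2,100.92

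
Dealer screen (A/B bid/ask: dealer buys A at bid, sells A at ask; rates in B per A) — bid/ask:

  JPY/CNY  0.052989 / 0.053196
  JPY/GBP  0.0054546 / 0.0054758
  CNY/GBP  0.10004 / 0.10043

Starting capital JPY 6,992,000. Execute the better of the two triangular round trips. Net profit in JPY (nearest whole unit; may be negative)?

Net profit: JPY 146,745

Best loop JPY → GBP → CNY → JPY:
JPY 6,992,000 × 0.0054546 (sell JPY at bid) = GBP 38,138.56
GBP 38,138.56 ÷ 0.10043 (buy CNY at ask) = CNY 379,752.70
CNY 379,752.70 ÷ 0.053196 (buy JPY at ask) = JPY 7,138,745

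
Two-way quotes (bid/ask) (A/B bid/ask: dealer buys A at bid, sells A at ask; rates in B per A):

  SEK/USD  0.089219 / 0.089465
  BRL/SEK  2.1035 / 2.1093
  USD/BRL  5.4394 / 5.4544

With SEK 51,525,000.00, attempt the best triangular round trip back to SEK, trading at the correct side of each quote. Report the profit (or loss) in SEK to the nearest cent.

Best loop SEK → USD → BRL → SEK:
SEK 51,525,000.00 × 0.089219 (sell SEK at bid) = USD 4,597,008.98
USD 4,597,008.98 × 5.4394 (sell USD at bid) = BRL 25,004,970.62
BRL 25,004,970.62 × 2.1035 (sell BRL at bid) = SEK 52,597,955.70

Net profit: SEK 1,072,955.70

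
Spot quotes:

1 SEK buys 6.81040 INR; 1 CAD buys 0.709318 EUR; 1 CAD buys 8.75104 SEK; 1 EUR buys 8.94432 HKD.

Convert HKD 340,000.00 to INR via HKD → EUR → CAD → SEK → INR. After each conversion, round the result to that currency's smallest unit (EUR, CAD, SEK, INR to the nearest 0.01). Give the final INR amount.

HKD 340,000.00 ÷ 8.94432 = EUR 38,012.95
EUR 38,012.95 ÷ 0.709318 = CAD 53,590.84
CAD 53,590.84 × 8.75104 = SEK 468,975.58
SEK 468,975.58 × 6.81040 = INR 3,193,911.29

INR 3,193,911.29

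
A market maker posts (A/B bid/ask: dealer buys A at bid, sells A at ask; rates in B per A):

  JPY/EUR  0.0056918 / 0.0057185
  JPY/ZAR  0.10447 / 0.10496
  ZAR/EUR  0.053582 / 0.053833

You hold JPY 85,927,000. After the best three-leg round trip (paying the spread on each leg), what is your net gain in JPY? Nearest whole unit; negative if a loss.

Best loop JPY → EUR → ZAR → JPY:
JPY 85,927,000 × 0.0056918 (sell JPY at bid) = EUR 489,079.30
EUR 489,079.30 ÷ 0.053833 (buy ZAR at ask) = ZAR 9,085,120.62
ZAR 9,085,120.62 ÷ 0.10496 (buy JPY at ask) = JPY 86,557,933

Net profit: JPY 630,933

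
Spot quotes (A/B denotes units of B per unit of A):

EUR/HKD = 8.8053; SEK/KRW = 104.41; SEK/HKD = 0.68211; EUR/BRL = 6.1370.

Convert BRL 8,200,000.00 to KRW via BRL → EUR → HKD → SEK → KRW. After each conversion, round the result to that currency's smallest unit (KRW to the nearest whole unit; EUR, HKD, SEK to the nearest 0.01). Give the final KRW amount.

KRW 1,800,899,862

BRL 8,200,000.00 ÷ 6.1370 = EUR 1,336,157.73
EUR 1,336,157.73 × 8.8053 = HKD 11,765,269.66
HKD 11,765,269.66 ÷ 0.68211 = SEK 17,248,346.54
SEK 17,248,346.54 × 104.41 = KRW 1,800,899,862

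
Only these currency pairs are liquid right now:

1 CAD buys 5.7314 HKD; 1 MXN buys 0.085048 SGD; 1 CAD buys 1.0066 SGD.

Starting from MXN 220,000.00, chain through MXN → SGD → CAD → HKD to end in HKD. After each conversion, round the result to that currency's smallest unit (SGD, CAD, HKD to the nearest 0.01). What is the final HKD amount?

HKD 106,534.58

MXN 220,000.00 × 0.085048 = SGD 18,710.56
SGD 18,710.56 ÷ 1.0066 = CAD 18,587.88
CAD 18,587.88 × 5.7314 = HKD 106,534.58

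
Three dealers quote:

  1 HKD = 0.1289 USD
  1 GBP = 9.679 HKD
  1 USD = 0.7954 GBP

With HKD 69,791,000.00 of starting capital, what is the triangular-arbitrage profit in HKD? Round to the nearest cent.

Profitable loop is HKD → GBP → USD → HKD:
HKD 69,791,000.00 ÷ 9.679 = GBP 7,210,558.94
GBP 7,210,558.94 ÷ 0.7954 = USD 9,065,324.29
USD 9,065,324.29 ÷ 0.1289 = HKD 70,328,349.82
Profit = HKD 70,328,349.82 − HKD 69,791,000.00

Profit: HKD 537,349.82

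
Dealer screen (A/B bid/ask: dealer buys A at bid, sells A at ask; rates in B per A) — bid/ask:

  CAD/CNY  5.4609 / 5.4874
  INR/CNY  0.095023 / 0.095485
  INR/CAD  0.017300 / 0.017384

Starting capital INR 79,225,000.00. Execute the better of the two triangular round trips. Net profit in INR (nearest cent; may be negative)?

Net result: INR -307,257.55 (no profitable arbitrage after spreads)

Best loop INR → CNY → CAD → INR:
INR 79,225,000.00 × 0.095023 (sell INR at bid) = CNY 7,528,197.17
CNY 7,528,197.17 ÷ 5.4874 (buy CAD at ask) = CAD 1,371,906.03
CAD 1,371,906.03 ÷ 0.017384 (buy INR at ask) = INR 78,917,742.45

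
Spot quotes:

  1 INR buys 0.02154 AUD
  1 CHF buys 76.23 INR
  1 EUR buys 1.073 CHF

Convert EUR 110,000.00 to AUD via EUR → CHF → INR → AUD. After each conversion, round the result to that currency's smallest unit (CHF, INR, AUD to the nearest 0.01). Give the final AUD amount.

AUD 193,804.58

EUR 110,000.00 × 1.073 = CHF 118,030.00
CHF 118,030.00 × 76.23 = INR 8,997,426.90
INR 8,997,426.90 × 0.02154 = AUD 193,804.58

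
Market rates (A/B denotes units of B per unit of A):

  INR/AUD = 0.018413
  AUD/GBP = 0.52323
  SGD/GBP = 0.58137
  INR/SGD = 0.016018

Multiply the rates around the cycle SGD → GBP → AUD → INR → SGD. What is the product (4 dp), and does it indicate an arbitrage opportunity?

0.9666 (arbitrage exists)

Around SGD → GBP → AUD → INR → SGD: 1 × 0.58137 ÷ 0.52323 ÷ 0.018413 × 0.016018 = 0.966593
Product < 1; profitable direction is SGD → INR → AUD → GBP → SGD.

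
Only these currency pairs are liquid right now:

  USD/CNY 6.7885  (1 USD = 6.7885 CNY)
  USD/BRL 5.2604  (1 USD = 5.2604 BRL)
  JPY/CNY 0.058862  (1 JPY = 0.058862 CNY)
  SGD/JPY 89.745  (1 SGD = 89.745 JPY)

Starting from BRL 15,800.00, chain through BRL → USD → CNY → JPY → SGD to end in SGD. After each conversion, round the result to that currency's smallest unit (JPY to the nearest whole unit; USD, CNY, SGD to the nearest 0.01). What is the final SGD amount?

SGD 3,859.81

BRL 15,800.00 ÷ 5.2604 = USD 3,003.57
USD 3,003.57 × 6.7885 = CNY 20,389.73
CNY 20,389.73 ÷ 0.058862 = JPY 346,399
JPY 346,399 ÷ 89.745 = SGD 3,859.81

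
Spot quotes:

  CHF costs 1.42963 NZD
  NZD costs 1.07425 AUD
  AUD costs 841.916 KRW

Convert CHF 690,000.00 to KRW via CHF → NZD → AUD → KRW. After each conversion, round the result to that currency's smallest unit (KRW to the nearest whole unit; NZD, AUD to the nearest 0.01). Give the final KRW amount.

CHF 690,000.00 × 1.42963 = NZD 986,444.70
NZD 986,444.70 × 1.07425 = AUD 1,059,688.22
AUD 1,059,688.22 × 841.916 = KRW 892,168,467

KRW 892,168,467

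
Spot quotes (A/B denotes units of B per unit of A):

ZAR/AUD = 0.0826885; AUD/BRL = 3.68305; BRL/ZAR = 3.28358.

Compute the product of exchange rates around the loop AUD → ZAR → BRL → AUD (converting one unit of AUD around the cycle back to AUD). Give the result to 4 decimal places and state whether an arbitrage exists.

1.0000 (no arbitrage)

Around AUD → ZAR → BRL → AUD: 1 ÷ 0.0826885 ÷ 3.28358 ÷ 3.68305 = 0.999999
Product ≈ 1 (deviation 0.000%, within rounding noise).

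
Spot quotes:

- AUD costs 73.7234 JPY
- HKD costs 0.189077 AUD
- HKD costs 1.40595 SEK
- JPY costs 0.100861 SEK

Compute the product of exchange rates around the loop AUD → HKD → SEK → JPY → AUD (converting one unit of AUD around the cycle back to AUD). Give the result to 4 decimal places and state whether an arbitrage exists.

Around AUD → HKD → SEK → JPY → AUD: 1 ÷ 0.189077 × 1.40595 ÷ 0.100861 ÷ 73.7234 = 1.000006
Product ≈ 1 (deviation 0.001%, within rounding noise).

1.0000 (no arbitrage)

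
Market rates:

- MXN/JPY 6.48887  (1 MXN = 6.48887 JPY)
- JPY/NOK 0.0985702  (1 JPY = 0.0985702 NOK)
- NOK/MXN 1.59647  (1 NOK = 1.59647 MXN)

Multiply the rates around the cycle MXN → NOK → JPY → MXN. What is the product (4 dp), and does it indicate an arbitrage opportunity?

0.9793 (arbitrage exists)

Around MXN → NOK → JPY → MXN: 1 ÷ 1.59647 ÷ 0.0985702 ÷ 6.48887 = 0.979320
Product < 1; profitable direction is MXN → JPY → NOK → MXN.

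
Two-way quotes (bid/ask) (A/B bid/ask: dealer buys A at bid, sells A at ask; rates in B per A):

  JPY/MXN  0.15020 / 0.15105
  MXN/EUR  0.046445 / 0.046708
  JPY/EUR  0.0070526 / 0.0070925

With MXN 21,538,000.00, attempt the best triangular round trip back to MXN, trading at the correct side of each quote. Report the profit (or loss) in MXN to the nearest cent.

Best loop MXN → JPY → EUR → MXN:
MXN 21,538,000.00 ÷ 0.15105 (buy JPY at ask) = JPY 142,588,547
JPY 142,588,547 × 0.0070526 (sell JPY at bid) = EUR 1,005,619.99
EUR 1,005,619.99 ÷ 0.046708 (buy MXN at ask) = MXN 21,529,930.32

Net result: MXN -8,069.68 (no profitable arbitrage after spreads)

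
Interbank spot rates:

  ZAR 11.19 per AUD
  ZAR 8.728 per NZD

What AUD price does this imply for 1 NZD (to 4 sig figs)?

1 NZD × 8.728 = 8.728 ZAR
8.728 ZAR ÷ 11.19 = 0.779982 AUD

NZD/AUD = 0.7800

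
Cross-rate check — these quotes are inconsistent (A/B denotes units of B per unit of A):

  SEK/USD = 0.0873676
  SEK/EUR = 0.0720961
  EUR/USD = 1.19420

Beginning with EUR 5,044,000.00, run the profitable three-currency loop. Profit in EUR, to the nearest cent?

Profitable loop is EUR → SEK → USD → EUR:
EUR 5,044,000.00 ÷ 0.0720961 = SEK 69,962,175.49
SEK 69,962,175.49 × 0.0873676 = USD 6,112,427.36
USD 6,112,427.36 ÷ 1.19420 = EUR 5,118,428.54
Profit = EUR 5,118,428.54 − EUR 5,044,000.00

Profit: EUR 74,428.54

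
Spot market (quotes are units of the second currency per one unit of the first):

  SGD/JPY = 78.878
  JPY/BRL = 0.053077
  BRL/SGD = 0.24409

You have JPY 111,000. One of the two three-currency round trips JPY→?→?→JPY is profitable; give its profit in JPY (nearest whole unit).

Profit: JPY 2,432

Profitable loop is JPY → BRL → SGD → JPY:
JPY 111,000 × 0.053077 = BRL 5,891.55
BRL 5,891.55 × 0.24409 = SGD 1,438.07
SGD 1,438.07 × 78.878 = JPY 113,432
Profit = JPY 113,432 − JPY 111,000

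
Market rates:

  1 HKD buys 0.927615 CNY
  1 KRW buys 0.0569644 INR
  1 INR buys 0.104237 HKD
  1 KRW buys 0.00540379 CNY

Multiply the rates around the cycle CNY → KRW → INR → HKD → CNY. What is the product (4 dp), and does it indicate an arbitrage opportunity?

Around CNY → KRW → INR → HKD → CNY: 1 ÷ 0.00540379 × 0.0569644 × 0.104237 × 0.927615 = 1.019283
Product > 1; profitable direction is CNY → KRW → INR → HKD → CNY.

1.0193 (arbitrage exists)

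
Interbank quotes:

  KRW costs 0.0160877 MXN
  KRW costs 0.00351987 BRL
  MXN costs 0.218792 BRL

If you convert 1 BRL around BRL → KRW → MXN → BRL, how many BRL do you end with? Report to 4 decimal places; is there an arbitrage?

1.0000 (no arbitrage)

Around BRL → KRW → MXN → BRL: 1 ÷ 0.00351987 × 0.0160877 × 0.218792 = 0.999997
Product ≈ 1 (deviation 0.000%, within rounding noise).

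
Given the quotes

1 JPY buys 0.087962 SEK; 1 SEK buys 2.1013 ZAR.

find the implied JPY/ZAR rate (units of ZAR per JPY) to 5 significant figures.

1 JPY × 0.087962 = 0.087962 SEK
0.087962 SEK × 2.1013 = 0.184835 ZAR

JPY/ZAR = 0.18483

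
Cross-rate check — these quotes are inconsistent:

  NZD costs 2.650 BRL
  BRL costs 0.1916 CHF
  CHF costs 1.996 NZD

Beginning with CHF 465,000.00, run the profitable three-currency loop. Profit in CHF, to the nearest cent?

Profit: CHF 6,253.80

Profitable loop is CHF → NZD → BRL → CHF:
CHF 465,000.00 × 1.996 = NZD 928,140.00
NZD 928,140.00 × 2.650 = BRL 2,459,571.00
BRL 2,459,571.00 × 0.1916 = CHF 471,253.80
Profit = CHF 471,253.80 − CHF 465,000.00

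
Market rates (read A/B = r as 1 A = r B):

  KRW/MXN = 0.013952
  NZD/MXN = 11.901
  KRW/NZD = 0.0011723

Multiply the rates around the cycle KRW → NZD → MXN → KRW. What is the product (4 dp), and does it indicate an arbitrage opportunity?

1.0000 (no arbitrage)

Around KRW → NZD → MXN → KRW: 1 × 0.0011723 × 11.901 ÷ 0.013952 = 0.999967
Product ≈ 1 (deviation 0.003%, within rounding noise).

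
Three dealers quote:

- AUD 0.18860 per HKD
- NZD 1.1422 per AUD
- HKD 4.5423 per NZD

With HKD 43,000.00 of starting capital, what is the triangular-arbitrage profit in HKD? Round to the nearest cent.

Profit: HKD 944.93

Profitable loop is HKD → NZD → AUD → HKD:
HKD 43,000.00 ÷ 4.5423 = NZD 9,466.57
NZD 9,466.57 ÷ 1.1422 = AUD 8,288.01
AUD 8,288.01 ÷ 0.18860 = HKD 43,944.93
Profit = HKD 43,944.93 − HKD 43,000.00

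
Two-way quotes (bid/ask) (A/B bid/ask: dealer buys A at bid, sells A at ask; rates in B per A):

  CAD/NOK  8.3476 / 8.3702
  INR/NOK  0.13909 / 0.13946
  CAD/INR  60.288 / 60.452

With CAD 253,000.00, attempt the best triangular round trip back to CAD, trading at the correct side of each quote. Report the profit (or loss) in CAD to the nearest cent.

Net profit: CAD 461.19

Best loop CAD → INR → NOK → CAD:
CAD 253,000.00 × 60.288 (sell CAD at bid) = INR 15,252,864.00
INR 15,252,864.00 × 0.13909 (sell INR at bid) = NOK 2,121,520.85
NOK 2,121,520.85 ÷ 8.3702 (buy CAD at ask) = CAD 253,461.19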